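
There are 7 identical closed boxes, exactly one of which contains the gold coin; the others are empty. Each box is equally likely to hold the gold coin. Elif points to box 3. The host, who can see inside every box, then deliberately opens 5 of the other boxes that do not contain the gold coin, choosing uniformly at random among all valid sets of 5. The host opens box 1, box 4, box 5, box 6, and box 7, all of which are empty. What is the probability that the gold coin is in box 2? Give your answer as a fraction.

6/7

Consider each possible location of the gold coin in turn.
If it is in any of boxes 1, 4, 5, 6, and 7 (prior 1/7 each): that box was opened and seen not to hold the prize — ruled out; weight (1/7)·0 = 0 each.
If it is in box 2 (prior 1/7): the host has no choice, probability 1; weight (1/7)·1 = 1/7.
If it is in box 3 (prior 1/7): the host has 6 equally likely choices, so probability 1/6; weight (1/7)·(1/6) = 1/42.
The weights sum to 1/6.
So P(the gold coin in box 2 | the host opened box 1, box 4, box 5, box 6, and box 7) = (1/7) / (1/6) = 6/7.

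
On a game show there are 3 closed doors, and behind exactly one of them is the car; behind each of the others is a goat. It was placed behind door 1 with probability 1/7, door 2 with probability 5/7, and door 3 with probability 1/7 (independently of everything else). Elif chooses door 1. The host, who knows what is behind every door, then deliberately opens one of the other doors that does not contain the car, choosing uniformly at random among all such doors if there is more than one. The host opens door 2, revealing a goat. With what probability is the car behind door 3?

Condition on the true location of the car.
If it is behind door 1 (prior 1/7): the host has 2 equally likely choices, so probability 1/2; weight (1/7)·(1/2) = 1/14.
If it is behind door 2 (prior 5/7): the host opened door 2, so this case is ruled out; weight (5/7)·0 = 0.
If it is behind door 3 (prior 1/7): the host has no choice, probability 1; weight (1/7)·1 = 1/7.
The weights sum to 3/14.
So P(the car behind door 3 | the host opened door 2) = (1/7) / (3/14) = 2/3.

2/3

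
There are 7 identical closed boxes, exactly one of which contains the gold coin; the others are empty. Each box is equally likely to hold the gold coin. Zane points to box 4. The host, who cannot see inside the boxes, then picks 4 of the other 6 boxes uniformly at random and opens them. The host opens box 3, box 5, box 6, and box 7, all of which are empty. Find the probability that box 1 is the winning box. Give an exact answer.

Apply Bayes' rule, conditioning on where the gold coin actually is.
If it is in any of boxes 1, 2, and 4 (prior 1/7 each): the host picks exactly this set with probability 1/15 regardless, and none is the prize; weight (1/7)·(1/15) = 1/105 each.
If it is in any of boxes 3, 5, 6, and 7 (prior 1/7 each): that box was opened and seen not to hold the prize — ruled out; weight (1/7)·0 = 0 each.
The weights sum to 1/35.
So P(the gold coin in box 1 | the host opened box 3, box 5, box 6, and box 7) = (1/105) / (1/35) = 1/3.

1/3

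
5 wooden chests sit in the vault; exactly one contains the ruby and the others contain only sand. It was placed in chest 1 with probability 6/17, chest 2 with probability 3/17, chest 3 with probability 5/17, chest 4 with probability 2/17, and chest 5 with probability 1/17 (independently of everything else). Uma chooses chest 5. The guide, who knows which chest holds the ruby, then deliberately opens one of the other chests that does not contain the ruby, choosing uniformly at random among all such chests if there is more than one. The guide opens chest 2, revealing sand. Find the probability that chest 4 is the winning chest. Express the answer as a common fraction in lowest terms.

8/55

Condition on the true location of the ruby.
If it is in chest 1 (prior 6/17): the guide has 3 equally likely choices, so probability 1/3; weight (6/17)·(1/3) = 2/17.
If it is in chest 2 (prior 3/17): the guide opened chest 2, so this case is ruled out; weight (3/17)·0 = 0.
If it is in chest 3 (prior 5/17): the guide has 3 equally likely choices, so probability 1/3; weight (5/17)·(1/3) = 5/51.
If it is in chest 4 (prior 2/17): the guide has 3 equally likely choices, so probability 1/3; weight (2/17)·(1/3) = 2/51.
If it is in chest 5 (prior 1/17): the guide has 4 equally likely choices, so probability 1/4; weight (1/17)·(1/4) = 1/68.
The weights sum to 55/204.
So P(the ruby in chest 4 | the guide opened chest 2) = (2/51) / (55/204) = 8/55.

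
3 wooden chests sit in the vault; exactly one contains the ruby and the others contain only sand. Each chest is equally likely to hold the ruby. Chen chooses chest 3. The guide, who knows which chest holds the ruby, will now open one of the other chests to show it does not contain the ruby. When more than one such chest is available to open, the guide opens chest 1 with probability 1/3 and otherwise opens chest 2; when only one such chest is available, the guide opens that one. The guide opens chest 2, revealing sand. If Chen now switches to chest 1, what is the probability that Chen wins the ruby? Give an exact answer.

Consider each possible location of the ruby in turn.
If it is in chest 1 (prior 1/3): only chest 2 is available, probability 1; weight (1/3)·1 = 1/3.
If it is in chest 2 (prior 1/3): the guide opened chest 2, so this case is ruled out; weight (1/3)·0 = 0.
If it is in chest 3 (prior 1/3): chest 1 is available but not opened, probability 2/3; weight (1/3)·(2/3) = 2/9.
The weights sum to 5/9.
So P(the ruby in chest 1 | the guide opened chest 2) = (1/3) / (5/9) = 3/5.

3/5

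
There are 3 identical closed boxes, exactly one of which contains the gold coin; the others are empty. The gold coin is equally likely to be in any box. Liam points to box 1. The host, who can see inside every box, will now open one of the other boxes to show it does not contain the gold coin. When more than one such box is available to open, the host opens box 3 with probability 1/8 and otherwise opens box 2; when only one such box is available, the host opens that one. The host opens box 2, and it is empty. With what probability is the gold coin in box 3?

8/15

Apply Bayes' rule, conditioning on where the gold coin actually is.
If it is in box 1 (prior 1/3): box 3 is available but not opened, probability 7/8; weight (1/3)·(7/8) = 7/24.
If it is in box 2 (prior 1/3): the host opened box 2, so this case is ruled out; weight (1/3)·0 = 0.
If it is in box 3 (prior 1/3): only box 2 is available, probability 1; weight (1/3)·1 = 1/3.
The weights sum to 5/8.
So P(the gold coin in box 3 | the host opened box 2) = (1/3) / (5/8) = 8/15.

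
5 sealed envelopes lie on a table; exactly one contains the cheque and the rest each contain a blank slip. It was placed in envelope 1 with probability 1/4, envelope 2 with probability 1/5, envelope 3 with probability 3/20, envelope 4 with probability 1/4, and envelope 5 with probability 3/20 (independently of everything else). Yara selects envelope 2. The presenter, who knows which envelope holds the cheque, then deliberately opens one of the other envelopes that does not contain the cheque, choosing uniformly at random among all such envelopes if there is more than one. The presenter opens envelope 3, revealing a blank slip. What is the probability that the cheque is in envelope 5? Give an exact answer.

Condition on the true location of the cheque.
If it is in either of envelopes 1 and 4 (prior 1/4 each): the presenter has 3 equally likely choices, so probability 1/3; weight (1/4)·(1/3) = 1/12 each.
If it is in envelope 2 (prior 1/5): the presenter has 4 equally likely choices, so probability 1/4; weight (1/5)·(1/4) = 1/20.
If it is in envelope 3 (prior 3/20): the presenter opened envelope 3, so this case is ruled out; weight (3/20)·0 = 0.
If it is in envelope 5 (prior 3/20): the presenter has 3 equally likely choices, so probability 1/3; weight (3/20)·(1/3) = 1/20.
The weights sum to 4/15.
So P(the cheque in envelope 5 | the presenter opened envelope 3) = (1/20) / (4/15) = 3/16.

3/16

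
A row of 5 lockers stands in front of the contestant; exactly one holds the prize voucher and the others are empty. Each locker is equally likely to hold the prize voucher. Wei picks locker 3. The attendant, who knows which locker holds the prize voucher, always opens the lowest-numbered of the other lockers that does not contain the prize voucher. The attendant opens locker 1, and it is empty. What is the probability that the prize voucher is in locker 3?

1/4

Consider each possible location of the prize voucher in turn.
If it is in locker 1 (prior 1/5): the attendant opened locker 1, so this case is ruled out; weight (1/5)·0 = 0.
If it is in any of lockers 2, 3, 4, and 5 (prior 1/5 each): locker 1 is the lowest-numbered option available, probability 1; weight (1/5)·1 = 1/5 each.
The weights sum to 4/5.
So P(the prize voucher in locker 3 | the attendant opened locker 1) = (1/5) / (4/5) = 1/4.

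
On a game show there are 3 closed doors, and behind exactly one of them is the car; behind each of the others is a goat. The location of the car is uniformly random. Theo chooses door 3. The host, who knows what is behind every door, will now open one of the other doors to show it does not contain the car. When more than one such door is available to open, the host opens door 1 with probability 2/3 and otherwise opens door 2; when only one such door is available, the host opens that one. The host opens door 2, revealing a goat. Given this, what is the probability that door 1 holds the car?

Consider each possible location of the car in turn.
If it is behind door 1 (prior 1/3): only door 2 is available, probability 1; weight (1/3)·1 = 1/3.
If it is behind door 2 (prior 1/3): the host opened door 2, so this case is ruled out; weight (1/3)·0 = 0.
If it is behind door 3 (prior 1/3): door 1 is available but not opened, probability 1/3; weight (1/3)·(1/3) = 1/9.
The weights sum to 4/9.
So P(the car behind door 1 | the host opened door 2) = (1/3) / (4/9) = 3/4.

3/4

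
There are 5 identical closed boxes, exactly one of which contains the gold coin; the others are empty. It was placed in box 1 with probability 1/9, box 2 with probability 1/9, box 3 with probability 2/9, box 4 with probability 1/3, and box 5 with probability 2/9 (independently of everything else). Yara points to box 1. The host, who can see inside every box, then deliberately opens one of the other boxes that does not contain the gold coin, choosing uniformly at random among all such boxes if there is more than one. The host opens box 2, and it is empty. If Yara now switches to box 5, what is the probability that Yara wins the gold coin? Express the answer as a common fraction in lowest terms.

8/31

Condition on the true location of the gold coin.
If it is in box 1 (prior 1/9): the host has 4 equally likely choices, so probability 1/4; weight (1/9)·(1/4) = 1/36.
If it is in box 2 (prior 1/9): the host opened box 2, so this case is ruled out; weight (1/9)·0 = 0.
If it is in either of boxes 3 and 5 (prior 2/9 each): the host has 3 equally likely choices, so probability 1/3; weight (2/9)·(1/3) = 2/27 each.
If it is in box 4 (prior 1/3): the host has 3 equally likely choices, so probability 1/3; weight (1/3)·(1/3) = 1/9.
The weights sum to 31/108.
So P(the gold coin in box 5 | the host opened box 2) = (2/27) / (31/108) = 8/31.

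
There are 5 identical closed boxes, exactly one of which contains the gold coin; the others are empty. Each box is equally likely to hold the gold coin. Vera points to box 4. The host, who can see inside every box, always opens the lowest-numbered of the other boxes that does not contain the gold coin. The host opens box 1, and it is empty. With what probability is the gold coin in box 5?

1/4

Consider each possible location of the gold coin in turn.
If it is in box 1 (prior 1/5): the host opened box 1, so this case is ruled out; weight (1/5)·0 = 0.
If it is in any of boxes 2, 3, 4, and 5 (prior 1/5 each): box 1 is the lowest-numbered option available, probability 1; weight (1/5)·1 = 1/5 each.
The weights sum to 4/5.
So P(the gold coin in box 5 | the host opened box 1) = (1/5) / (4/5) = 1/4.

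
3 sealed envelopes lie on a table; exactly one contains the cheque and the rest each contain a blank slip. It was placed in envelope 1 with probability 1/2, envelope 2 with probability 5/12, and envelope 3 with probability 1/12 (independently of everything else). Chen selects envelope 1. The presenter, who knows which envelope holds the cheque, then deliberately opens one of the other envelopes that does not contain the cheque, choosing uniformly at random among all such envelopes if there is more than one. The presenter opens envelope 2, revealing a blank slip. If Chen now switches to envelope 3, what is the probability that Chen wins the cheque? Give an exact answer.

Condition on the true location of the cheque.
If it is in envelope 1 (prior 1/2): the presenter has 2 equally likely choices, so probability 1/2; weight (1/2)·(1/2) = 1/4.
If it is in envelope 2 (prior 5/12): the presenter opened envelope 2, so this case is ruled out; weight (5/12)·0 = 0.
If it is in envelope 3 (prior 1/12): the presenter has no choice, probability 1; weight (1/12)·1 = 1/12.
The weights sum to 1/3.
So P(the cheque in envelope 3 | the presenter opened envelope 2) = (1/12) / (1/3) = 1/4.

1/4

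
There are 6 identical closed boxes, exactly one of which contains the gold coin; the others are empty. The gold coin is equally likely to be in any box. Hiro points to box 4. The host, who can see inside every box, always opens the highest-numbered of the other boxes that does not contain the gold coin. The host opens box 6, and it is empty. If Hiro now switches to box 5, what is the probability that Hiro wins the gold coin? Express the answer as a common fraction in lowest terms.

Consider each possible location of the gold coin in turn.
If it is in any of boxes 1, 2, 3, 4, and 5 (prior 1/6 each): box 6 is the highest-numbered option available, probability 1; weight (1/6)·1 = 1/6 each.
If it is in box 6 (prior 1/6): the host opened box 6, so this case is ruled out; weight (1/6)·0 = 0.
The weights sum to 5/6.
So P(the gold coin in box 5 | the host opened box 6) = (1/6) / (5/6) = 1/5.

1/5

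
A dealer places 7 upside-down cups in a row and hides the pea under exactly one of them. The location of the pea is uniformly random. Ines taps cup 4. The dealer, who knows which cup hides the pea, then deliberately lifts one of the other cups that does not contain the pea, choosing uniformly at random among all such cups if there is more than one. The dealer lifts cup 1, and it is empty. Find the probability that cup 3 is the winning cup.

6/35

Condition on the true location of the pea.
If it is under cup 1 (prior 1/7): the dealer opened cup 1, so this case is ruled out; weight (1/7)·0 = 0.
If it is under any of cups 2, 3, 5, 6, and 7 (prior 1/7 each): the dealer has 5 equally likely choices, so probability 1/5; weight (1/7)·(1/5) = 1/35 each.
If it is under cup 4 (prior 1/7): the dealer has 6 equally likely choices, so probability 1/6; weight (1/7)·(1/6) = 1/42.
The weights sum to 1/6.
So P(the pea under cup 3 | the dealer opened cup 1) = (1/35) / (1/6) = 6/35.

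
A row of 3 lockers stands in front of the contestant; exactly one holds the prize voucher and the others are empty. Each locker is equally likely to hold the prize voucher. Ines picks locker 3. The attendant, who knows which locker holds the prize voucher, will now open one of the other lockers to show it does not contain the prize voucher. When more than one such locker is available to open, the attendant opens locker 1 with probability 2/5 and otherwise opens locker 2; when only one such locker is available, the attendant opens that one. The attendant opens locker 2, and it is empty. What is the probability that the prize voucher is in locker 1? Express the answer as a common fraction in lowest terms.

5/8

Apply Bayes' rule, conditioning on where the prize voucher actually is.
If it is in locker 1 (prior 1/3): only locker 2 is available, probability 1; weight (1/3)·1 = 1/3.
If it is in locker 2 (prior 1/3): the attendant opened locker 2, so this case is ruled out; weight (1/3)·0 = 0.
If it is in locker 3 (prior 1/3): locker 1 is available but not opened, probability 3/5; weight (1/3)·(3/5) = 1/5.
The weights sum to 8/15.
So P(the prize voucher in locker 1 | the attendant opened locker 2) = (1/3) / (8/15) = 5/8.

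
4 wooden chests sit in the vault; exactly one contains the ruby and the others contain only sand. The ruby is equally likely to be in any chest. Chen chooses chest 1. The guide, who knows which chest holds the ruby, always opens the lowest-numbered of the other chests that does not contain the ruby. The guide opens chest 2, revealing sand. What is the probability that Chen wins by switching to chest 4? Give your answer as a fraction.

Condition on the true location of the ruby.
If it is in any of chests 1, 3, and 4 (prior 1/4 each): chest 2 is the lowest-numbered option available, probability 1; weight (1/4)·1 = 1/4 each.
If it is in chest 2 (prior 1/4): the guide opened chest 2, so this case is ruled out; weight (1/4)·0 = 0.
The weights sum to 3/4.
So P(the ruby in chest 4 | the guide opened chest 2) = (1/4) / (3/4) = 1/3.

1/3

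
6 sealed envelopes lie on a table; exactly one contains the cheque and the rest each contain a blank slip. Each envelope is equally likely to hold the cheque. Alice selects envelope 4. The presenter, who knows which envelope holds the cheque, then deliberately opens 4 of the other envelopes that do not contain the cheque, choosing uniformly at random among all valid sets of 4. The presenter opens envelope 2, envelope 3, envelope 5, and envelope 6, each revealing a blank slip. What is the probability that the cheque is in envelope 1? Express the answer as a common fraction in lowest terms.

5/6

Apply Bayes' rule, conditioning on where the cheque actually is.
If it is in envelope 1 (prior 1/6): the presenter has no choice, probability 1; weight (1/6)·1 = 1/6.
If it is in any of envelopes 2, 3, 5, and 6 (prior 1/6 each): that envelope was opened and seen not to hold the prize — ruled out; weight (1/6)·0 = 0 each.
If it is in envelope 4 (prior 1/6): the presenter has 5 equally likely choices, so probability 1/5; weight (1/6)·(1/5) = 1/30.
The weights sum to 1/5.
So P(the cheque in envelope 1 | the presenter opened envelope 2, envelope 3, envelope 5, and envelope 6) = (1/6) / (1/5) = 5/6.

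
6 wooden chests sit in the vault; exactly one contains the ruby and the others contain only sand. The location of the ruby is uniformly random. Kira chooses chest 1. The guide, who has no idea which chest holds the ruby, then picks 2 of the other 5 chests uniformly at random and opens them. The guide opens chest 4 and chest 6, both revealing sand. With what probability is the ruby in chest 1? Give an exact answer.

1/4

Apply Bayes' rule, conditioning on where the ruby actually is.
If it is in any of chests 1, 2, 3, and 5 (prior 1/6 each): the guide picks exactly this set with probability 1/10 regardless, and none is the prize; weight (1/6)·(1/10) = 1/60 each.
If it is in either of chests 4 and 6 (prior 1/6 each): that chest was opened and seen not to hold the prize — ruled out; weight (1/6)·0 = 0 each.
The weights sum to 1/15.
So P(the ruby in chest 1 | the guide opened chest 4 and chest 6) = (1/60) / (1/15) = 1/4.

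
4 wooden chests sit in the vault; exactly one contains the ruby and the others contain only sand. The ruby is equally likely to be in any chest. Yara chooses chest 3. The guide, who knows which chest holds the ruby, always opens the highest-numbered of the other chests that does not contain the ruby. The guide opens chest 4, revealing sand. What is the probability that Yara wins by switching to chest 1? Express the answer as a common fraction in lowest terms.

1/3

Apply Bayes' rule, conditioning on where the ruby actually is.
If it is in any of chests 1, 2, and 3 (prior 1/4 each): chest 4 is the highest-numbered option available, probability 1; weight (1/4)·1 = 1/4 each.
If it is in chest 4 (prior 1/4): the guide opened chest 4, so this case is ruled out; weight (1/4)·0 = 0.
The weights sum to 3/4.
So P(the ruby in chest 1 | the guide opened chest 4) = (1/4) / (3/4) = 1/3.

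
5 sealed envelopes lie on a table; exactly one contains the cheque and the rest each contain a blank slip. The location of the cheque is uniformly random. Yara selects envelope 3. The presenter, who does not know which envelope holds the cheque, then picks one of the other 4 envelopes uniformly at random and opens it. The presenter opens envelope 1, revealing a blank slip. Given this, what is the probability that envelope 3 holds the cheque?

Because the presenter chose which envelope to open without knowing where the cheque is, the choice is independent of the prize location. Learning that envelope 1 does not hold the cheque simply rules out that one location and leaves the remaining 4 envelopes still equally likely by symmetry.
So P(the cheque in envelope 3) = 1/4.

1/4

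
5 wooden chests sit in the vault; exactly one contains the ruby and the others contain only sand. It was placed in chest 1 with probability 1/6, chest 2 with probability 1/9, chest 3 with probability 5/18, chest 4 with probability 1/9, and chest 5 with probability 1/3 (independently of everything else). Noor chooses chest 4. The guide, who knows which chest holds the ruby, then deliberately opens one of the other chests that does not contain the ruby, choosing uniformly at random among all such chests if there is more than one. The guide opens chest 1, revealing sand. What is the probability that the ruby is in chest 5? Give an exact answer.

Apply Bayes' rule, conditioning on where the ruby actually is.
If it is in chest 1 (prior 1/6): the guide opened chest 1, so this case is ruled out; weight (1/6)·0 = 0.
If it is in chest 2 (prior 1/9): the guide has 3 equally likely choices, so probability 1/3; weight (1/9)·(1/3) = 1/27.
If it is in chest 3 (prior 5/18): the guide has 3 equally likely choices, so probability 1/3; weight (5/18)·(1/3) = 5/54.
If it is in chest 4 (prior 1/9): the guide has 4 equally likely choices, so probability 1/4; weight (1/9)·(1/4) = 1/36.
If it is in chest 5 (prior 1/3): the guide has 3 equally likely choices, so probability 1/3; weight (1/3)·(1/3) = 1/9.
The weights sum to 29/108.
So P(the ruby in chest 5 | the guide opened chest 1) = (1/9) / (29/108) = 12/29.

12/29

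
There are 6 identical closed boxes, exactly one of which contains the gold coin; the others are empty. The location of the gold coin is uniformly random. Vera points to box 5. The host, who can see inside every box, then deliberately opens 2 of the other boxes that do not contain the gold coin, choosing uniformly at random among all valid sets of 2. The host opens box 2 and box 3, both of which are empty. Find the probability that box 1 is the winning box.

5/18

Apply Bayes' rule, conditioning on where the gold coin actually is.
If it is in any of boxes 1, 4, and 6 (prior 1/6 each): the host has 6 equally likely choices, so probability 1/6; weight (1/6)·(1/6) = 1/36 each.
If it is in either of boxes 2 and 3 (prior 1/6 each): that box was opened and seen not to hold the prize — ruled out; weight (1/6)·0 = 0 each.
If it is in box 5 (prior 1/6): the host has 10 equally likely choices, so probability 1/10; weight (1/6)·(1/10) = 1/60.
The weights sum to 1/10.
So P(the gold coin in box 1 | the host opened box 2 and box 3) = (1/36) / (1/10) = 5/18.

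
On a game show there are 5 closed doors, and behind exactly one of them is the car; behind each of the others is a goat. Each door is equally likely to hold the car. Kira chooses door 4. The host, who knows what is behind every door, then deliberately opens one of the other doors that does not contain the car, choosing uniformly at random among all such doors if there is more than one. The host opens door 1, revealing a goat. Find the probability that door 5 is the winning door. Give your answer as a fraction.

4/15

Apply Bayes' rule, conditioning on where the car actually is.
If it is behind door 1 (prior 1/5): the host opened door 1, so this case is ruled out; weight (1/5)·0 = 0.
If it is behind any of doors 2, 3, and 5 (prior 1/5 each): the host has 3 equally likely choices, so probability 1/3; weight (1/5)·(1/3) = 1/15 each.
If it is behind door 4 (prior 1/5): the host has 4 equally likely choices, so probability 1/4; weight (1/5)·(1/4) = 1/20.
The weights sum to 1/4.
So P(the car behind door 5 | the host opened door 1) = (1/15) / (1/4) = 4/15.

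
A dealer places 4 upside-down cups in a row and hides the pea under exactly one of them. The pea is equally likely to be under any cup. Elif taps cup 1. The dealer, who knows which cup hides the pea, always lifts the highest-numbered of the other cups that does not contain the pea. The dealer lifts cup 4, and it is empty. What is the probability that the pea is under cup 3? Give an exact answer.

1/3

Consider each possible location of the pea in turn.
If it is under any of cups 1, 2, and 3 (prior 1/4 each): cup 4 is the highest-numbered option available, probability 1; weight (1/4)·1 = 1/4 each.
If it is under cup 4 (prior 1/4): the dealer opened cup 4, so this case is ruled out; weight (1/4)·0 = 0.
The weights sum to 3/4.
So P(the pea under cup 3 | the dealer opened cup 4) = (1/4) / (3/4) = 1/3.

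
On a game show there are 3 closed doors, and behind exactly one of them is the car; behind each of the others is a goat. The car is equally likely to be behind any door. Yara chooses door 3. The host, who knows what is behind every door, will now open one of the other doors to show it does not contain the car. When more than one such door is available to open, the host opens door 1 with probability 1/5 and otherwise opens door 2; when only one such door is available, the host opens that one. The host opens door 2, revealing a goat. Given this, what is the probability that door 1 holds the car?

5/9

Condition on the true location of the car.
If it is behind door 1 (prior 1/3): only door 2 is available, probability 1; weight (1/3)·1 = 1/3.
If it is behind door 2 (prior 1/3): the host opened door 2, so this case is ruled out; weight (1/3)·0 = 0.
If it is behind door 3 (prior 1/3): door 1 is available but not opened, probability 4/5; weight (1/3)·(4/5) = 4/15.
The weights sum to 3/5.
So P(the car behind door 1 | the host opened door 2) = (1/3) / (3/5) = 5/9.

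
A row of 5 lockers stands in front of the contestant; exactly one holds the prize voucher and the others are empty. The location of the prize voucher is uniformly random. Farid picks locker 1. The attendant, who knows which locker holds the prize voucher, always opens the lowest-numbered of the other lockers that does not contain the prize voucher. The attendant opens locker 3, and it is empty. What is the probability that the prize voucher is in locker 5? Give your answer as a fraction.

Consider each possible location of the prize voucher in turn.
If it is in any of lockers 1, 4, and 5 (prior 1/5 each): the attendant would have opened locker 2 instead, probability 0; weight (1/5)·0 = 0 each.
If it is in locker 2 (prior 1/5): locker 3 is the lowest-numbered option available, probability 1; weight (1/5)·1 = 1/5.
If it is in locker 3 (prior 1/5): the attendant opened locker 3, so this case is ruled out; weight (1/5)·0 = 0.
The weights sum to 1/5.
So P(the prize voucher in locker 5 | the attendant opened locker 3) = 0 / (1/5) = 0.

0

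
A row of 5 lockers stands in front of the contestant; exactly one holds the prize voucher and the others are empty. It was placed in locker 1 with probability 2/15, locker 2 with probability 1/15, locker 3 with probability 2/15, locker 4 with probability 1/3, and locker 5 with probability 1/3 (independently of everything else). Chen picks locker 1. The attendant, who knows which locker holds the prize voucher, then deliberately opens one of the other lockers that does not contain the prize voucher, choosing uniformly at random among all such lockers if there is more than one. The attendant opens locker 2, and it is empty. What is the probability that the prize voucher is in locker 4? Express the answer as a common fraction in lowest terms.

10/27

Condition on the true location of the prize voucher.
If it is in locker 1 (prior 2/15): the attendant has 4 equally likely choices, so probability 1/4; weight (2/15)·(1/4) = 1/30.
If it is in locker 2 (prior 1/15): the attendant opened locker 2, so this case is ruled out; weight (1/15)·0 = 0.
If it is in locker 3 (prior 2/15): the attendant has 3 equally likely choices, so probability 1/3; weight (2/15)·(1/3) = 2/45.
If it is in either of lockers 4 and 5 (prior 1/3 each): the attendant has 3 equally likely choices, so probability 1/3; weight (1/3)·(1/3) = 1/9 each.
The weights sum to 3/10.
So P(the prize voucher in locker 4 | the attendant opened locker 2) = (1/9) / (3/10) = 10/27.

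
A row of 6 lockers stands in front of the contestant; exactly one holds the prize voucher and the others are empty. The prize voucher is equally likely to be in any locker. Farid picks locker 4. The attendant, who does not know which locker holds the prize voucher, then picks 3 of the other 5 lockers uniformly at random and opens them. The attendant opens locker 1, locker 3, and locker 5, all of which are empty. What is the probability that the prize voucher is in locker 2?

1/3

Condition on the true location of the prize voucher.
If it is in any of lockers 1, 3, and 5 (prior 1/6 each): that locker was opened and seen not to hold the prize — ruled out; weight (1/6)·0 = 0 each.
If it is in any of lockers 2, 4, and 6 (prior 1/6 each): the attendant picks exactly this set with probability 1/10 regardless, and none is the prize; weight (1/6)·(1/10) = 1/60 each.
The weights sum to 1/20.
So P(the prize voucher in locker 2 | the attendant opened locker 1, locker 3, and locker 5) = (1/60) / (1/20) = 1/3.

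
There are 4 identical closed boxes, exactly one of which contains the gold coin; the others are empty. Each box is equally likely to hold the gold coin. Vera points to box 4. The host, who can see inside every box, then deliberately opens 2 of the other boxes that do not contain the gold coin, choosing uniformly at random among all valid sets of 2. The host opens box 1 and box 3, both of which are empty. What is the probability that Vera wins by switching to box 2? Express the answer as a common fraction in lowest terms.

3/4

Apply Bayes' rule, conditioning on where the gold coin actually is.
If it is in either of boxes 1 and 3 (prior 1/4 each): that box was opened and seen not to hold the prize — ruled out; weight (1/4)·0 = 0 each.
If it is in box 2 (prior 1/4): the host has no choice, probability 1; weight (1/4)·1 = 1/4.
If it is in box 4 (prior 1/4): the host has 3 equally likely choices, so probability 1/3; weight (1/4)·(1/3) = 1/12.
The weights sum to 1/3.
So P(the gold coin in box 2 | the host opened box 1 and box 3) = (1/4) / (1/3) = 3/4.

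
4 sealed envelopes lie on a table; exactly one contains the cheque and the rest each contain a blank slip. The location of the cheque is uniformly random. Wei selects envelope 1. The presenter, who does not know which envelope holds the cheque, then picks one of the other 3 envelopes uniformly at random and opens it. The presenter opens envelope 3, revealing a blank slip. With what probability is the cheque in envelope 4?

Consider each possible location of the cheque in turn.
If it is in any of envelopes 1, 2, and 4 (prior 1/4 each): the presenter picks envelope 3 with probability 1/3 regardless, and it is not the prize; weight (1/4)·(1/3) = 1/12 each.
If it is in envelope 3 (prior 1/4): the presenter opened envelope 3, so this case is ruled out; weight (1/4)·0 = 0.
The weights sum to 1/4.
So P(the cheque in envelope 4 | the presenter opened envelope 3) = (1/12) / (1/4) = 1/3.

1/3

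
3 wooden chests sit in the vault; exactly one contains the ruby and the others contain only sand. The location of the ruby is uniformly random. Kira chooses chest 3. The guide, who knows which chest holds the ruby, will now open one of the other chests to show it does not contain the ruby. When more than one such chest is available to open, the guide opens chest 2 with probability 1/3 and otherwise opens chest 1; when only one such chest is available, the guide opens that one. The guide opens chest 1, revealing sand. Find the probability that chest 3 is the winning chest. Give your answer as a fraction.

Condition on the true location of the ruby.
If it is in chest 1 (prior 1/3): the guide opened chest 1, so this case is ruled out; weight (1/3)·0 = 0.
If it is in chest 2 (prior 1/3): only chest 1 is available, probability 1; weight (1/3)·1 = 1/3.
If it is in chest 3 (prior 1/3): chest 2 is available but not opened, probability 2/3; weight (1/3)·(2/3) = 2/9.
The weights sum to 5/9.
So P(the ruby in chest 3 | the guide opened chest 1) = (2/9) / (5/9) = 2/5.

2/5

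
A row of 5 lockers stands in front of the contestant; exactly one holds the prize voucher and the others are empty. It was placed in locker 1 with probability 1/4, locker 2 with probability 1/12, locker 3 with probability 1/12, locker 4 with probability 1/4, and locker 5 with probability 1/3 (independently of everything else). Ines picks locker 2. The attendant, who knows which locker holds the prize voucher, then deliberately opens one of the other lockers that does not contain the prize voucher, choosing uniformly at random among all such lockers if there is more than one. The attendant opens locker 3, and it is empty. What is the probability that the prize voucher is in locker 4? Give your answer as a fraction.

12/43

Consider each possible location of the prize voucher in turn.
If it is in either of lockers 1 and 4 (prior 1/4 each): the attendant has 3 equally likely choices, so probability 1/3; weight (1/4)·(1/3) = 1/12 each.
If it is in locker 2 (prior 1/12): the attendant has 4 equally likely choices, so probability 1/4; weight (1/12)·(1/4) = 1/48.
If it is in locker 3 (prior 1/12): the attendant opened locker 3, so this case is ruled out; weight (1/12)·0 = 0.
If it is in locker 5 (prior 1/3): the attendant has 3 equally likely choices, so probability 1/3; weight (1/3)·(1/3) = 1/9.
The weights sum to 43/144.
So P(the prize voucher in locker 4 | the attendant opened locker 3) = (1/12) / (43/144) = 12/43.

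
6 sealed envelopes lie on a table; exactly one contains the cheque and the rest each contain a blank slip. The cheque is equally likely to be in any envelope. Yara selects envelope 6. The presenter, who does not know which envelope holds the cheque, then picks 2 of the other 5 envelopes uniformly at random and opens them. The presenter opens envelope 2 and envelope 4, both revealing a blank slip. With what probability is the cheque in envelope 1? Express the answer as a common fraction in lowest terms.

1/4

Condition on the true location of the cheque.
If it is in any of envelopes 1, 3, 5, and 6 (prior 1/6 each): the presenter picks exactly this set with probability 1/10 regardless, and none is the prize; weight (1/6)·(1/10) = 1/60 each.
If it is in either of envelopes 2 and 4 (prior 1/6 each): that envelope was opened and seen not to hold the prize — ruled out; weight (1/6)·0 = 0 each.
The weights sum to 1/15.
So P(the cheque in envelope 1 | the presenter opened envelope 2 and envelope 4) = (1/60) / (1/15) = 1/4.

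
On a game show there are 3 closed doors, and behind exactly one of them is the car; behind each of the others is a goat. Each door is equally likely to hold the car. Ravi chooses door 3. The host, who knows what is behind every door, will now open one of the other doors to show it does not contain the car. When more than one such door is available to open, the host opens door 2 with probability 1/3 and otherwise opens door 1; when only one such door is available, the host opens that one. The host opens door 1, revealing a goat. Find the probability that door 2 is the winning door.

3/5

Apply Bayes' rule, conditioning on where the car actually is.
If it is behind door 1 (prior 1/3): the host opened door 1, so this case is ruled out; weight (1/3)·0 = 0.
If it is behind door 2 (prior 1/3): only door 1 is available, probability 1; weight (1/3)·1 = 1/3.
If it is behind door 3 (prior 1/3): door 2 is available but not opened, probability 2/3; weight (1/3)·(2/3) = 2/9.
The weights sum to 5/9.
So P(the car behind door 2 | the host opened door 1) = (1/3) / (5/9) = 3/5.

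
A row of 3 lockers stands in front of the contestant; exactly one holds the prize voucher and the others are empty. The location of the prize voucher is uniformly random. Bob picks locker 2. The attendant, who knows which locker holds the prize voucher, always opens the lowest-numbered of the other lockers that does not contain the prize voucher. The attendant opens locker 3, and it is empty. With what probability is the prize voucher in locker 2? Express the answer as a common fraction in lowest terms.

0

Consider each possible location of the prize voucher in turn.
If it is in locker 1 (prior 1/3): locker 3 is the lowest-numbered option available, probability 1; weight (1/3)·1 = 1/3.
If it is in locker 2 (prior 1/3): the attendant would have opened locker 1 instead, probability 0; weight (1/3)·0 = 0.
If it is in locker 3 (prior 1/3): the attendant opened locker 3, so this case is ruled out; weight (1/3)·0 = 0.
The weights sum to 1/3.
So P(the prize voucher in locker 2 | the attendant opened locker 3) = 0 / (1/3) = 0.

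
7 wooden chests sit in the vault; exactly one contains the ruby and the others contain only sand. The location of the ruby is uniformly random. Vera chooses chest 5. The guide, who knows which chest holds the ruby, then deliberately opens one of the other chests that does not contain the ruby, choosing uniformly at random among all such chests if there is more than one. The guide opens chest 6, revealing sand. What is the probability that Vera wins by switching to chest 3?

Apply Bayes' rule, conditioning on where the ruby actually is.
If it is in any of chests 1, 2, 3, 4, and 7 (prior 1/7 each): the guide has 5 equally likely choices, so probability 1/5; weight (1/7)·(1/5) = 1/35 each.
If it is in chest 5 (prior 1/7): the guide has 6 equally likely choices, so probability 1/6; weight (1/7)·(1/6) = 1/42.
If it is in chest 6 (prior 1/7): the guide opened chest 6, so this case is ruled out; weight (1/7)·0 = 0.
The weights sum to 1/6.
So P(the ruby in chest 3 | the guide opened chest 6) = (1/35) / (1/6) = 6/35.

6/35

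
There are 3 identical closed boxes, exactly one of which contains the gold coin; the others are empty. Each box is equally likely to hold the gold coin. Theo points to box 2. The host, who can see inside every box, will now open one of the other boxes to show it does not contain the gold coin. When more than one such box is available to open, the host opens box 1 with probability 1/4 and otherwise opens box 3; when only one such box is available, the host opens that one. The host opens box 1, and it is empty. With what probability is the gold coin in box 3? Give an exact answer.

Condition on the true location of the gold coin.
If it is in box 1 (prior 1/3): the host opened box 1, so this case is ruled out; weight (1/3)·0 = 0.
If it is in box 2 (prior 1/3): box 1 is available, opened with probability 1/4; weight (1/3)·(1/4) = 1/12.
If it is in box 3 (prior 1/3): only box 1 is available, probability 1; weight (1/3)·1 = 1/3.
The weights sum to 5/12.
So P(the gold coin in box 3 | the host opened box 1) = (1/3) / (5/12) = 4/5.

4/5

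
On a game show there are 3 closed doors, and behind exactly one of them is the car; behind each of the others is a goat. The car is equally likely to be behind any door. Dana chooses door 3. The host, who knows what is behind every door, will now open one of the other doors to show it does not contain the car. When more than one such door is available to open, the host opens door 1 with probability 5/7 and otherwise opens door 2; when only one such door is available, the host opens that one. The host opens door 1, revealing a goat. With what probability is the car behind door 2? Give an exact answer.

Apply Bayes' rule, conditioning on where the car actually is.
If it is behind door 1 (prior 1/3): the host opened door 1, so this case is ruled out; weight (1/3)·0 = 0.
If it is behind door 2 (prior 1/3): only door 1 is available, probability 1; weight (1/3)·1 = 1/3.
If it is behind door 3 (prior 1/3): door 1 is available, opened with probability 5/7; weight (1/3)·(5/7) = 5/21.
The weights sum to 4/7.
So P(the car behind door 2 | the host opened door 1) = (1/3) / (4/7) = 7/12.

7/12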